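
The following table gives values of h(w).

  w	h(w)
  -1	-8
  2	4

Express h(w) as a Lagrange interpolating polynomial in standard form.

h(w) = 4w - 4

Build the Lagrange basis polynomials:
L_0(w) = (w - 2) / [-3] = -(1/3)w + 2/3
L_1(w) = (w + 1) / [3] = (1/3)w + 1/3
h(w) = (-8)·L_0 + 4·L_1
  (-8)·L_0(w) = (8/3)w - 16/3
  4·L_1(w) = (4/3)w + 4/3
Adding term by term: 4w - 4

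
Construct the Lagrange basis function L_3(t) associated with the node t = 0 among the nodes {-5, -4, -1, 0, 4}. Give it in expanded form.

L_3(t) = -(1/80)t^4 - (3/40)t^3 + (11/80)t^2 + (6/5)t + 1

L_3(t) = (t + 5)(t + 4)(t + 1)(t - 4) / [(5)·(4)·(1)·(-4)]
       = (t^4 + 6t^3 - 11t^2 - 96t - 80) / (-80)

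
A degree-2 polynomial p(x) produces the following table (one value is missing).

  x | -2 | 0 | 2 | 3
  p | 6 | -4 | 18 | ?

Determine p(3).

The 3 known values determine p uniquely (degree ≤ 2).
L_0(3) = (3)·(1)/[(-2)·(-4)] = 3/8
L_1(3) = (5)·(1)/[(2)·(-2)] = -5/4
L_2(3) = (5)·(3)/[(4)·(2)] = 15/8
Sum: 6·(3/8) + (-4)·(-5/4) + 18·(15/8) = 41

41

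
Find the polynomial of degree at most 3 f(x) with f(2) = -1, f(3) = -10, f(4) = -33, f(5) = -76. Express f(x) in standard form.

L_0(x) = (x - 3)(x - 4)(x - 5) / [-6] = -(1/6)x^3 + 2x^2 - (47/6)x + 10
L_1(x) = (x - 2)(x - 4)(x - 5) / [2] = (1/2)x^3 - (11/2)x^2 + 19x - 20
L_2(x) = (x - 2)(x - 3)(x - 5) / [-2] = -(1/2)x^3 + 5x^2 - (31/2)x + 15
L_3(x) = (x - 2)(x - 3)(x - 4) / [6] = (1/6)x^3 - (3/2)x^2 + (13/3)x - 4
f(x) = (-1)·L_0 + (-10)·L_1 + (-33)·L_2 + (-76)·L_3
  (-1)·L_0(x) = (1/6)x^3 - 2x^2 + (47/6)x - 10
  (-10)·L_1(x) = -5x^3 + 55x^2 - 190x + 200
  (-33)·L_2(x) = (33/2)x^3 - 165x^2 + (1023/2)x - 495
  (-76)·L_3(x) = -(38/3)x^3 + 114x^2 - (988/3)x + 304
Adding term by term: -x^3 + 2x^2 - 1

f(x) = -x^3 + 2x^2 - 1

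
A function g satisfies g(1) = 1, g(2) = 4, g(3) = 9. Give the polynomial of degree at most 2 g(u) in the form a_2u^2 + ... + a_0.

Build the Lagrange basis polynomials:
L_0(u) = (u - 2)(u - 3) / [2] = (1/2)u^2 - (5/2)u + 3
L_1(u) = (u - 1)(u - 3) / [-1] = -u^2 + 4u - 3
L_2(u) = (u - 1)(u - 2) / [2] = (1/2)u^2 - (3/2)u + 1
g(u) = 1·L_0 + 4·L_1 + 9·L_2
  1·L_0(u) = (1/2)u^2 - (5/2)u + 3
  4·L_1(u) = -4u^2 + 16u - 12
  9·L_2(u) = (9/2)u^2 - (27/2)u + 9
Adding term by term: u^2

g(u) = u^2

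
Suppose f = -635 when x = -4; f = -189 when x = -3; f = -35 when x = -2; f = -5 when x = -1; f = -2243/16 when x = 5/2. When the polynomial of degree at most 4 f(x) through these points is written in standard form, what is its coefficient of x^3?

Build the Lagrange basis polynomials:
L_0(x) = (x + 3)(x + 2)(x + 1)(x - 5/2) / [39] = (1/39)x^4 + (7/78)x^3 - (4/39)x^2 - (43/78)x - 5/13
L_1(x) = (x + 4)(x + 2)(x + 1)(x - 5/2) / [-11] = -(1/11)x^4 - (9/22)x^3 + (7/22)x^2 + (27/11)x + 20/11
L_2(x) = (x + 4)(x + 3)(x + 1)(x - 5/2) / [9] = (1/9)x^4 + (11/18)x^3 - (1/9)x^2 - (71/18)x - 10/3
L_3(x) = (x + 4)(x + 3)(x + 2)(x - 5/2) / [-21] = -(1/21)x^4 - (13/42)x^3 - (1/6)x^2 + (41/21)x + 20/7
L_4(x) = (x + 4)(x + 3)(x + 2)(x + 1) / [9009/16] = (16/9009)x^4 + (160/9009)x^3 + (80/1287)x^2 + (800/9009)x + 128/3003
f(x) = (-635)·L_0 + (-189)·L_1 + (-35)·L_2 + (-5)·L_3 + (-2243/16)·L_4
Only the coefficient of x^3 is needed; take it from each L_i and combine:
(-635)·(7/78) + (-189)·(-9/22) + (-35)·(11/18) + (-5)·(-13/42) + (-2243/16)·(160/9009) = -2

-2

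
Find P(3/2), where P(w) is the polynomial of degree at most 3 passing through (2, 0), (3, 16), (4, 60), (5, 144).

-5/4

Evaluate each Lagrange basis at w = 3/2:
L_0(3/2) = (-3/2)·(-5/2)·(-7/2)/[(-1)·(-2)·(-3)] = 35/16
L_1(3/2) = (-1/2)·(-5/2)·(-7/2)/[(1)·(-1)·(-2)] = -35/16
L_2(3/2) = (-1/2)·(-3/2)·(-7/2)/[(2)·(1)·(-1)] = 21/16
L_3(3/2) = (-1/2)·(-3/2)·(-5/2)/[(3)·(2)·(1)] = -5/16
Sum: 0 + 16·(-35/16) + 60·(21/16) + 144·(-5/16) = -5/4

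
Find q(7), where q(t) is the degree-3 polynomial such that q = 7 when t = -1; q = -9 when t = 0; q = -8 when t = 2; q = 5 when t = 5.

Using Newton's divided-difference form:
q[-1,0] = (-9 - 7) / (0 - (-1)) = -16
q[0,2] = (-8 - (-9)) / (2 - 0) = 1/2
q[2,5] = (5 - (-8)) / (5 - 2) = 13/3
q[-1,0,2] = (1/2 - (-16)) / (2 - (-1)) = 11/2
q[0,2,5] = (13/3 - 1/2) / (5 - 0) = 23/30
q[-1,0,2,5] = (23/30 - 11/2) / (5 - (-1)) = -71/90
q(7) = 7 + (-16)·(8) + (11/2)·(8)·(7) + (-71/90)·(8)·(7)·(5) = -305/9

-305/9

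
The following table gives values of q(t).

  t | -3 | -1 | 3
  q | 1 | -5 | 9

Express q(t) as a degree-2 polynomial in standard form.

q(t) = (13/12)t^2 + (4/3)t - 19/4

Build the Lagrange basis polynomials:
L_0(t) = (t + 1)(t - 3) / [12] = (1/12)t^2 - (1/6)t - 1/4
L_1(t) = (t + 3)(t - 3) / [-8] = -(1/8)t^2 + 9/8
L_2(t) = (t + 3)(t + 1) / [24] = (1/24)t^2 + (1/6)t + 1/8
q(t) = 1·L_0 + (-5)·L_1 + 9·L_2
  1·L_0(t) = (1/12)t^2 - (1/6)t - 1/4
  (-5)·L_1(t) = (5/8)t^2 - 45/8
  9·L_2(t) = (3/8)t^2 + (3/2)t + 9/8
Adding term by term: (13/12)t^2 + (4/3)t - 19/4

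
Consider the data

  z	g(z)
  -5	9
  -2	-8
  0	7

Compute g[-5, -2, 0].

g[-5,-2] = (-8 - 9) / (-2 - (-5)) = -17/3
g[-2,0] = (7 - (-8)) / (0 - (-2)) = 15/2
g[-5,-2,0] = (15/2 - (-17/3)) / (0 - (-5)) = 79/30

79/30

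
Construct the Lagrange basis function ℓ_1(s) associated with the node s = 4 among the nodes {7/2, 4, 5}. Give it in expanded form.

ℓ_1(s) = (s - 7/2)(s - 5) / [(1/2)·(-1)]
       = (s^2 - (17/2)s + 35/2) / (-1/2)

ℓ_1(s) = -2s^2 + 17s - 35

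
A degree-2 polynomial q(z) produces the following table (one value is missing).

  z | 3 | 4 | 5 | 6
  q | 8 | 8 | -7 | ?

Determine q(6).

-37

The 3 known values determine q uniquely (degree ≤ 2).
Evaluate each Lagrange basis at z = 6:
L_0(6) = (2)·(1)/[(-1)·(-2)] = 1
L_1(6) = (3)·(1)/[(1)·(-1)] = -3
L_2(6) = (3)·(2)/[(2)·(1)] = 3
Sum: 8·(1) + 8·(-3) + (-7)·(3) = -37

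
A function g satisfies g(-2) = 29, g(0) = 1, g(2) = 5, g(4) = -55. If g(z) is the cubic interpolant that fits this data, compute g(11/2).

Evaluate each Lagrange basis at z = 11/2:
L_0(11/2) = (11/2)·(7/2)·(3/2)/[(-2)·(-4)·(-6)] = -77/128
L_1(11/2) = (15/2)·(7/2)·(3/2)/[(2)·(-2)·(-4)] = 315/128
L_2(11/2) = (15/2)·(11/2)·(3/2)/[(4)·(2)·(-2)] = -495/128
L_3(11/2) = (15/2)·(11/2)·(7/2)/[(6)·(4)·(2)] = 385/128
Sum: 29·(-77/128) + 1·(315/128) + 5·(-495/128) + (-55)·(385/128) = -799/4

-799/4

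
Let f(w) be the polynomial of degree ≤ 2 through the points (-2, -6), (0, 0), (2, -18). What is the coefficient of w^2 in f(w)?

-3

The leading coefficient equals the top divided difference f[-2,0,2].
f[-2,0] = (0 - (-6)) / (0 - (-2)) = 3
f[0,2] = (-18 - 0) / (2 - 0) = -9
f[-2,0,2] = (-9 - 3) / (2 - (-2)) = -3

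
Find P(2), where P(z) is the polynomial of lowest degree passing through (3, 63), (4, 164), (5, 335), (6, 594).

Using Newton's divided-difference form:
P[3,4] = (164 - 63) / (4 - 3) = 101
P[4,5] = (335 - 164) / (5 - 4) = 171
P[5,6] = (594 - 335) / (6 - 5) = 259
P[3,4,5] = (171 - 101) / (5 - 3) = 35
P[4,5,6] = (259 - 171) / (6 - 4) = 44
P[3,4,5,6] = (44 - 35) / (6 - 3) = 3
P(2) = 63 + 101·(-1) + 35·(-1)·(-2) + 3·(-1)·(-2)·(-3) = 14

14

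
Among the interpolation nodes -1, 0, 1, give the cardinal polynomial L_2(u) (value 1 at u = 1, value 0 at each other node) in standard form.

L_2(u) = (1/2)u^2 + (1/2)u

L_2(u) = (u + 1)u / [(2)·(1)]
       = (u^2 + u) / (2)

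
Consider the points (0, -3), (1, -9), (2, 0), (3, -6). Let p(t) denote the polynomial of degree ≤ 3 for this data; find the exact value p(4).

L_0(4) = (3)·(2)·(1)/[(-1)·(-2)·(-3)] = -1
L_1(4) = (4)·(2)·(1)/[(1)·(-1)·(-2)] = 4
L_2(4) = (4)·(3)·(1)/[(2)·(1)·(-1)] = -6
L_3(4) = (4)·(3)·(2)/[(3)·(2)·(1)] = 4
Sum: (-3)·(-1) + (-9)·(4) + 0 + (-6)·(4) = -57

-57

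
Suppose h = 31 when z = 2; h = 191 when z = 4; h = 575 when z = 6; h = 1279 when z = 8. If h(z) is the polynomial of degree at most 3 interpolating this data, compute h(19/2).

Using Newton's divided-difference form:
h[2,4] = (191 - 31) / (4 - 2) = 80
h[4,6] = (575 - 191) / (6 - 4) = 192
h[6,8] = (1279 - 575) / (8 - 6) = 352
h[2,4,6] = (192 - 80) / (6 - 2) = 28
h[4,6,8] = (352 - 192) / (8 - 4) = 40
h[2,4,6,8] = (40 - 28) / (8 - 2) = 2
h(19/2) = 31 + 80·(15/2) + 28·(15/2)·(11/2) + 2·(15/2)·(11/2)·(7/2) = 8299/4

8299/4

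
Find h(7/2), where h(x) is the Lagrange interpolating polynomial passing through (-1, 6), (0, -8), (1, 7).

1371/8

Evaluate each Lagrange basis at x = 7/2:
L_0(7/2) = (7/2)·(5/2)/[(-1)·(-2)] = 35/8
L_1(7/2) = (9/2)·(5/2)/[(1)·(-1)] = -45/4
L_2(7/2) = (9/2)·(7/2)/[(2)·(1)] = 63/8
Sum: 6·(35/8) + (-8)·(-45/4) + 7·(63/8) = 1371/8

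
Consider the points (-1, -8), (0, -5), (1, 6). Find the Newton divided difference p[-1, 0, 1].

p[-1,0] = (-5 - (-8)) / (0 - (-1)) = 3
p[0,1] = (6 - (-5)) / (1 - 0) = 11
p[-1,0,1] = (11 - 3) / (1 - (-1)) = 4

4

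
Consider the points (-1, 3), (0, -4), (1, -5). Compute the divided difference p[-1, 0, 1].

p[-1,0] = (-4 - 3) / (0 - (-1)) = -7
p[0,1] = (-5 - (-4)) / (1 - 0) = -1
p[-1,0,1] = (-1 - (-7)) / (1 - (-1)) = 3

3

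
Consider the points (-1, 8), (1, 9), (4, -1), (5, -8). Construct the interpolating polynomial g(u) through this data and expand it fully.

L_0(u) = (u - 1)(u - 4)(u - 5) / [-60] = -(1/60)u^3 + (1/6)u^2 - (29/60)u + 1/3
L_1(u) = (u + 1)(u - 4)(u - 5) / [24] = (1/24)u^3 - (1/3)u^2 + (11/24)u + 5/6
L_2(u) = (u + 1)(u - 1)(u - 5) / [-15] = -(1/15)u^3 + (1/3)u^2 + (1/15)u - 1/3
L_3(u) = (u + 1)(u - 1)(u - 4) / [24] = (1/24)u^3 - (1/6)u^2 - (1/24)u + 1/6
g(u) = 8·L_0 + 9·L_1 + (-1)·L_2 + (-8)·L_3
  8·L_0(u) = -(2/15)u^3 + (4/3)u^2 - (58/15)u + 8/3
  9·L_1(u) = (3/8)u^3 - 3u^2 + (33/8)u + 15/2
  (-1)·L_2(u) = (1/15)u^3 - (1/3)u^2 - (1/15)u + 1/3
  (-8)·L_3(u) = -(1/3)u^3 + (4/3)u^2 + (1/3)u - 4/3
Adding term by term: -(1/40)u^3 - (2/3)u^2 + (21/40)u + 55/6

g(u) = -(1/40)u^3 - (2/3)u^2 + (21/40)u + 55/6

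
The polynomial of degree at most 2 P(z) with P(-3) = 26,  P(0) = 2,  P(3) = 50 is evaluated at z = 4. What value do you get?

82

Using Newton's divided-difference form:
P[-3,0] = (2 - 26) / (0 - (-3)) = -8
P[0,3] = (50 - 2) / (3 - 0) = 16
P[-3,0,3] = (16 - (-8)) / (3 - (-3)) = 4
P(4) = 26 + (-8)·(7) + 4·(7)·(4) = 82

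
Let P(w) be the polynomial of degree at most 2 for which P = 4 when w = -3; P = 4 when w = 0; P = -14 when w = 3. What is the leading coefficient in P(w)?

-1

The leading coefficient equals the top divided difference P[-3,0,3].
P[-3,0] = (4 - 4) / (0 - (-3)) = 0
P[0,3] = (-14 - 4) / (3 - 0) = -6
P[-3,0,3] = (-6 - 0) / (3 - (-3)) = -1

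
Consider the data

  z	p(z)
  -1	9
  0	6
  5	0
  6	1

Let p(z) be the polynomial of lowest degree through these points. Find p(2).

57/35

Evaluate each Lagrange basis at z = 2:
L_0(2) = (2)·(-3)·(-4)/[(-1)·(-6)·(-7)] = -4/7
L_1(2) = (3)·(-3)·(-4)/[(1)·(-5)·(-6)] = 6/5
L_2(2) = (3)·(2)·(-4)/[(6)·(5)·(-1)] = 4/5
L_3(2) = (3)·(2)·(-3)/[(7)·(6)·(1)] = -3/7
Sum: 9·(-4/7) + 6·(6/5) + 0 + 1·(-3/7) = 57/35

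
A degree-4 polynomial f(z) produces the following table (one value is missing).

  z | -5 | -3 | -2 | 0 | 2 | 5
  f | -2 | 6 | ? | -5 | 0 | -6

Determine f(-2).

The 5 known values determine f uniquely (degree ≤ 4).
L_0(-2) = (1)·(-2)·(-4)·(-7)/[(-2)·(-5)·(-7)·(-10)] = -2/25
L_1(-2) = (3)·(-2)·(-4)·(-7)/[(2)·(-3)·(-5)·(-8)] = 7/10
L_2(-2) = (3)·(1)·(-4)·(-7)/[(5)·(3)·(-2)·(-5)] = 14/25
L_3(-2) = (3)·(1)·(-2)·(-7)/[(7)·(5)·(2)·(-3)] = -1/5
L_4(-2) = (3)·(1)·(-2)·(-4)/[(10)·(8)·(5)·(3)] = 1/50
Sum: (-2)·(-2/25) + 6·(7/10) + (-5)·(14/25) + 0 + (-6)·(1/50) = 36/25

36/25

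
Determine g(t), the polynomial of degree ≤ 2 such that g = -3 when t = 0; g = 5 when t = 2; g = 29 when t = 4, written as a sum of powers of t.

Build the Lagrange basis polynomials:
L_0(t) = (t - 2)(t - 4) / [8] = (1/8)t^2 - (3/4)t + 1
L_1(t) = t(t - 4) / [-4] = -(1/4)t^2 + t
L_2(t) = t(t - 2) / [8] = (1/8)t^2 - (1/4)t
g(t) = (-3)·L_0 + 5·L_1 + 29·L_2
  (-3)·L_0(t) = -(3/8)t^2 + (9/4)t - 3
  5·L_1(t) = -(5/4)t^2 + 5t
  29·L_2(t) = (29/8)t^2 - (29/4)t
Adding term by term: 2t^2 - 3

g(t) = 2t^2 - 3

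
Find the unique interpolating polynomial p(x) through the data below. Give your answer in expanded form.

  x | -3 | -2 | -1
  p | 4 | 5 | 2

Newton's divided differences:
p[-3,-2] = (5 - 4) / (-2 - (-3)) = 1
p[-2,-1] = (2 - 5) / (-1 - (-2)) = -3
p[-3,-2,-1] = (-3 - 1) / (-1 - (-3)) = -2
p(x) = 4 + 1·(x + 3) + (-2)·(x + 3)(x + 2)
Expanding: p(x) = -2x^2 - 9x - 5

p(x) = -2x^2 - 9x - 5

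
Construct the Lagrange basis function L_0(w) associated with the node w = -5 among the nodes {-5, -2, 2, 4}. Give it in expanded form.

L_0(w) = (w + 2)(w - 2)(w - 4) / [(-3)·(-7)·(-9)]
       = (w^3 - 4w^2 - 4w + 16) / (-189)

L_0(w) = -(1/189)w^3 + (4/189)w^2 + (4/189)w - 16/189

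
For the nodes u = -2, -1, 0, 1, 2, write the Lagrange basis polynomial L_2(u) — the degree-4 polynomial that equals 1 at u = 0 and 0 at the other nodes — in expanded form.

L_2(u) = (u + 2)(u + 1)(u - 1)(u - 2) / [(2)·(1)·(-1)·(-2)]
       = (u^4 - 5u^2 + 4) / (4)

L_2(u) = (1/4)u^4 - (5/4)u^2 + 1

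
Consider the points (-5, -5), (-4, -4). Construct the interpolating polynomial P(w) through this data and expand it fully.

P(w) = w

L_0(w) = (w + 4) / [-1] = -w - 4
L_1(w) = (w + 5) / [1] = w + 5
P(w) = (-5)·L_0 + (-4)·L_1
  (-5)·L_0(w) = 5w + 20
  (-4)·L_1(w) = -4w - 20
Adding term by term: w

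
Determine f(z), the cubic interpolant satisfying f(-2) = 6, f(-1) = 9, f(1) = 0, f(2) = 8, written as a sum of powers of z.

f(z) = (5/3)z^3 + (5/6)z^2 - (37/6)z + 11/3

L_0(z) = (z + 1)(z - 1)(z - 2) / [-12] = -(1/12)z^3 + (1/6)z^2 + (1/12)z - 1/6
L_1(z) = (z + 2)(z - 1)(z - 2) / [6] = (1/6)z^3 - (1/6)z^2 - (2/3)z + 2/3
L_2(z) = (z + 2)(z + 1)(z - 2) / [-6] = -(1/6)z^3 - (1/6)z^2 + (2/3)z + 2/3
L_3(z) = (z + 2)(z + 1)(z - 1) / [12] = (1/12)z^3 + (1/6)z^2 - (1/12)z - 1/6
f(z) = 6·L_0 + 9·L_1 + 0·L_2 + 8·L_3
  6·L_0(z) = -(1/2)z^3 + z^2 + (1/2)z - 1
  9·L_1(z) = (3/2)z^3 - (3/2)z^2 - 6z + 6
  0·L_2(z) = 0
  8·L_3(z) = (2/3)z^3 + (4/3)z^2 - (2/3)z - 4/3
Adding term by term: (5/3)z^3 + (5/6)z^2 - (37/6)z + 11/3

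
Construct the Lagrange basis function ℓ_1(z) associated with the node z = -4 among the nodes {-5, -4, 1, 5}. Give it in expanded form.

ℓ_1(z) = (z + 5)(z - 1)(z - 5) / [(1)·(-5)·(-9)]
       = (z^3 - z^2 - 25z + 25) / (45)

ℓ_1(z) = (1/45)z^3 - (1/45)z^2 - (5/9)z + 5/9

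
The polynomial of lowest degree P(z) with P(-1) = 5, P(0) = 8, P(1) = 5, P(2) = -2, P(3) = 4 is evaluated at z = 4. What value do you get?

55

L_0(4) = (4)·(3)·(2)·(1)/[(-1)·(-2)·(-3)·(-4)] = 1
L_1(4) = (5)·(3)·(2)·(1)/[(1)·(-1)·(-2)·(-3)] = -5
L_2(4) = (5)·(4)·(2)·(1)/[(2)·(1)·(-1)·(-2)] = 10
L_3(4) = (5)·(4)·(3)·(1)/[(3)·(2)·(1)·(-1)] = -10
L_4(4) = (5)·(4)·(3)·(2)/[(4)·(3)·(2)·(1)] = 5
Sum: 5·(1) + 8·(-5) + 5·(10) + (-2)·(-10) + 4·(5) = 55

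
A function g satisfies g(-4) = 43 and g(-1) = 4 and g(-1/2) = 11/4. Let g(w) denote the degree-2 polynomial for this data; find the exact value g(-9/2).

219/4

Using Newton's divided-difference form:
g[-4,-1] = (4 - 43) / (-1 - (-4)) = -13
g[-1,-1/2] = (11/4 - 4) / (-1/2 - (-1)) = -5/2
g[-4,-1,-1/2] = (-5/2 - (-13)) / (-1/2 - (-4)) = 3
g(-9/2) = 43 + (-13)·(-1/2) + 3·(-1/2)·(-7/2) = 219/4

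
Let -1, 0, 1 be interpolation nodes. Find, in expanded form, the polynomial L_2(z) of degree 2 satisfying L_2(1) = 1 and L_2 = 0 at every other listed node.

L_2(z) = (1/2)z^2 + (1/2)z

L_2(z) = (z + 1)z / [(2)·(1)]
       = (z^2 + z) / (2)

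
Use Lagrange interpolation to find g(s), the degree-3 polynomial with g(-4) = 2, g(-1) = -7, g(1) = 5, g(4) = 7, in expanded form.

Build the Lagrange basis polynomials:
L_0(s) = (s + 1)(s - 1)(s - 4) / [-120] = -(1/120)s^3 + (1/30)s^2 + (1/120)s - 1/30
L_1(s) = (s + 4)(s - 1)(s - 4) / [30] = (1/30)s^3 - (1/30)s^2 - (8/15)s + 8/15
L_2(s) = (s + 4)(s + 1)(s - 4) / [-30] = -(1/30)s^3 - (1/30)s^2 + (8/15)s + 8/15
L_3(s) = (s + 4)(s + 1)(s - 1) / [120] = (1/120)s^3 + (1/30)s^2 - (1/120)s - 1/30
g(s) = 2·L_0 + (-7)·L_1 + 5·L_2 + 7·L_3
  2·L_0(s) = -(1/60)s^3 + (1/15)s^2 + (1/60)s - 1/15
  (-7)·L_1(s) = -(7/30)s^3 + (7/30)s^2 + (56/15)s - 56/15
  5·L_2(s) = -(1/6)s^3 - (1/6)s^2 + (8/3)s + 8/3
  7·L_3(s) = (7/120)s^3 + (7/30)s^2 - (7/120)s - 7/30
Adding term by term: -(43/120)s^3 + (11/30)s^2 + (763/120)s - 41/30

g(s) = -(43/120)s^3 + (11/30)s^2 + (763/120)s - 41/30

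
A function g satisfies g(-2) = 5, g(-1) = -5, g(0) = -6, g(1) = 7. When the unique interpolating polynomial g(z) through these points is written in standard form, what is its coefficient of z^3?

5/6

Build the Lagrange basis polynomials:
L_0(z) = (z + 1)z(z - 1) / [-6] = -(1/6)z^3 + (1/6)z
L_1(z) = (z + 2)z(z - 1) / [2] = (1/2)z^3 + (1/2)z^2 - z
L_2(z) = (z + 2)(z + 1)(z - 1) / [-2] = -(1/2)z^3 - z^2 + (1/2)z + 1
L_3(z) = (z + 2)(z + 1)z / [6] = (1/6)z^3 + (1/2)z^2 + (1/3)z
g(z) = 5·L_0 + (-5)·L_1 + (-6)·L_2 + 7·L_3
Only the coefficient of z^3 is needed; take it from each L_i and combine:
5·(-1/6) + (-5)·(1/2) + (-6)·(-1/2) + 7·(1/6) = 5/6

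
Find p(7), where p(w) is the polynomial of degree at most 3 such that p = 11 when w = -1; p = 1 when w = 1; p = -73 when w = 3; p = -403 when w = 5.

Evaluate each Lagrange basis at w = 7:
L_0(7) = (6)·(4)·(2)/[(-2)·(-4)·(-6)] = -1
L_1(7) = (8)·(4)·(2)/[(2)·(-2)·(-4)] = 4
L_2(7) = (8)·(6)·(2)/[(4)·(2)·(-2)] = -6
L_3(7) = (8)·(6)·(4)/[(6)·(4)·(2)] = 4
Sum: 11·(-1) + 1·(4) + (-73)·(-6) + (-403)·(4) = -1181

-1181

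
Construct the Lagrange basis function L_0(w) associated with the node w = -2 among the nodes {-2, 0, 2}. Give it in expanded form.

L_0(w) = w(w - 2) / [(-2)·(-4)]
       = (w^2 - 2w) / (8)

L_0(w) = (1/8)w^2 - (1/4)w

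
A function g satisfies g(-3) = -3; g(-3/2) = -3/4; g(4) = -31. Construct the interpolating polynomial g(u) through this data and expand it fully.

g(u) = -u^2 - 3u - 3

Newton's divided differences:
g[-3,-3/2] = (-3/4 - (-3)) / (-3/2 - (-3)) = 3/2
g[-3/2,4] = (-31 - (-3/4)) / (4 - (-3/2)) = -11/2
g[-3,-3/2,4] = (-11/2 - 3/2) / (4 - (-3)) = -1
g(u) = -3 + (3/2)·(u + 3) + (-1)·(u + 3)(u + 3/2)
Expanding: g(u) = -u^2 - 3u - 3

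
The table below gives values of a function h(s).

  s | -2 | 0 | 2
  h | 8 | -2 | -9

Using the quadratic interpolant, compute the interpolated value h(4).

Using Newton's divided-difference form:
h[-2,0] = (-2 - 8) / (0 - (-2)) = -5
h[0,2] = (-9 - (-2)) / (2 - 0) = -7/2
h[-2,0,2] = (-7/2 - (-5)) / (2 - (-2)) = 3/8
h(4) = 8 + (-5)·(6) + (3/8)·(6)·(4) = -13

-13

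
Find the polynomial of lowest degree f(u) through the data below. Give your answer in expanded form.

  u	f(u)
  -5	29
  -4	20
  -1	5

L_0(u) = (u + 4)(u + 1) / [4] = (1/4)u^2 + (5/4)u + 1
L_1(u) = (u + 5)(u + 1) / [-3] = -(1/3)u^2 - 2u - 5/3
L_2(u) = (u + 5)(u + 4) / [12] = (1/12)u^2 + (3/4)u + 5/3
f(u) = 29·L_0 + 20·L_1 + 5·L_2
  29·L_0(u) = (29/4)u^2 + (145/4)u + 29
  20·L_1(u) = -(20/3)u^2 - 40u - 100/3
  5·L_2(u) = (5/12)u^2 + (15/4)u + 25/3
Adding term by term: u^2 + 4

f(u) = u^2 + 4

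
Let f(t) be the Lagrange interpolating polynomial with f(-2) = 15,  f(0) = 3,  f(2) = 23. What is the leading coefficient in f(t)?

Build the Lagrange basis polynomials:
L_0(t) = t(t - 2) / [8] = (1/8)t^2 - (1/4)t
L_1(t) = (t + 2)(t - 2) / [-4] = -(1/4)t^2 + 1
L_2(t) = (t + 2)t / [8] = (1/8)t^2 + (1/4)t
f(t) = 15·L_0 + 3·L_1 + 23·L_2
Only the coefficient of t^2 is needed; take it from each L_i and combine:
15·(1/8) + 3·(-1/4) + 23·(1/8) = 4

4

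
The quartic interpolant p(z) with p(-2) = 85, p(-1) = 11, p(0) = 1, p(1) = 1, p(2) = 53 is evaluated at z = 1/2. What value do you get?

-5/8

Evaluate each Lagrange basis at z = 1/2:
L_0(1/2) = (3/2)·(1/2)·(-1/2)·(-3/2)/[(-1)·(-2)·(-3)·(-4)] = 3/128
L_1(1/2) = (5/2)·(1/2)·(-1/2)·(-3/2)/[(1)·(-1)·(-2)·(-3)] = -5/32
L_2(1/2) = (5/2)·(3/2)·(-1/2)·(-3/2)/[(2)·(1)·(-1)·(-2)] = 45/64
L_3(1/2) = (5/2)·(3/2)·(1/2)·(-3/2)/[(3)·(2)·(1)·(-1)] = 15/32
L_4(1/2) = (5/2)·(3/2)·(1/2)·(-1/2)/[(4)·(3)·(2)·(1)] = -5/128
Sum: 85·(3/128) + 11·(-5/32) + 1·(45/64) + 1·(15/32) + 53·(-5/128) = -5/8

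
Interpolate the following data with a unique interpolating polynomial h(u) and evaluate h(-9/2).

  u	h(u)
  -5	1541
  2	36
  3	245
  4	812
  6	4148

Using Newton's divided-difference form:
h[-5,2] = (36 - 1541) / (2 - (-5)) = -215
h[2,3] = (245 - 36) / (3 - 2) = 209
h[3,4] = (812 - 245) / (4 - 3) = 567
h[4,6] = (4148 - 812) / (6 - 4) = 1668
h[-5,2,3] = (209 - (-215)) / (3 - (-5)) = 53
h[2,3,4] = (567 - 209) / (4 - 2) = 179
h[3,4,6] = (1668 - 567) / (6 - 3) = 367
h[-5,2,3,4] = (179 - 53) / (4 - (-5)) = 14
h[2,3,4,6] = (367 - 179) / (6 - 2) = 47
h[-5,2,3,4,6] = (47 - 14) / (6 - (-5)) = 3
h(-9/2) = 1541 + (-215)·(1/2) + 53·(1/2)·(-13/2) + 14·(1/2)·(-13/2)·(-15/2) + 3·(1/2)·(-13/2)·(-15/2)·(-17/2) = 15695/16

15695/16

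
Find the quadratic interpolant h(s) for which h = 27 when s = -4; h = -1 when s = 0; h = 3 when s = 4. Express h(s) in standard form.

h(s) = s^2 - 3s - 1

Build the Lagrange basis polynomials:
L_0(s) = s(s - 4) / [32] = (1/32)s^2 - (1/8)s
L_1(s) = (s + 4)(s - 4) / [-16] = -(1/16)s^2 + 1
L_2(s) = (s + 4)s / [32] = (1/32)s^2 + (1/8)s
h(s) = 27·L_0 + (-1)·L_1 + 3·L_2
  27·L_0(s) = (27/32)s^2 - (27/8)s
  (-1)·L_1(s) = (1/16)s^2 - 1
  3·L_2(s) = (3/32)s^2 + (3/8)s
Adding term by term: s^2 - 3s - 1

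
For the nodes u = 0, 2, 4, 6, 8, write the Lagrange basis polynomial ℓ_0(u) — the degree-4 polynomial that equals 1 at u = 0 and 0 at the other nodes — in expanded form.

ℓ_0(u) = (1/384)u^4 - (5/96)u^3 + (35/96)u^2 - (25/24)u + 1

ℓ_0(u) = (u - 2)(u - 4)(u - 6)(u - 8) / [(-2)·(-4)·(-6)·(-8)]
       = (u^4 - 20u^3 + 140u^2 - 400u + 384) / (384)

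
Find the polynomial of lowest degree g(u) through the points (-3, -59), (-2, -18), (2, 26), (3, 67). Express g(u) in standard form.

g(u) = 2u^3 + 3u + 4

Newton's divided differences:
g[-3,-2] = (-18 - (-59)) / (-2 - (-3)) = 41
g[-2,2] = (26 - (-18)) / (2 - (-2)) = 11
g[2,3] = (67 - 26) / (3 - 2) = 41
g[-3,-2,2] = (11 - 41) / (2 - (-3)) = -6
g[-2,2,3] = (41 - 11) / (3 - (-2)) = 6
g[-3,-2,2,3] = (6 - (-6)) / (3 - (-3)) = 2
g(u) = -59 + 41·(u + 3) + (-6)·(u + 3)(u + 2) + 2·(u + 3)(u + 2)(u - 2)
Expanding: g(u) = 2u^3 + 3u + 4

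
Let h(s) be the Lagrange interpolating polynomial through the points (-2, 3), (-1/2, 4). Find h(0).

13/3

Evaluate each Lagrange basis at s = 0:
L_0(0) = (1/2)/[(-3/2)] = -1/3
L_1(0) = (2)/[(3/2)] = 4/3
Sum: 3·(-1/3) + 4·(4/3) = 13/3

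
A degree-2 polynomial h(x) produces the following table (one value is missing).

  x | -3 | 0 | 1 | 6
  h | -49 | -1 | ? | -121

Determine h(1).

-1

The 3 known values determine h uniquely (degree ≤ 2).
Evaluate each Lagrange basis at x = 1:
L_0(1) = (1)·(-5)/[(-3)·(-9)] = -5/27
L_1(1) = (4)·(-5)/[(3)·(-6)] = 10/9
L_2(1) = (4)·(1)/[(9)·(6)] = 2/27
Sum: (-49)·(-5/27) + (-1)·(10/9) + (-121)·(2/27) = -1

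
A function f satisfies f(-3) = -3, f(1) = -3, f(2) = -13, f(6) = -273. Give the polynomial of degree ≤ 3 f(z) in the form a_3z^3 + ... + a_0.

L_0(z) = (z - 1)(z - 2)(z - 6) / [-180] = -(1/180)z^3 + (1/20)z^2 - (1/9)z + 1/15
L_1(z) = (z + 3)(z - 2)(z - 6) / [20] = (1/20)z^3 - (1/4)z^2 - (3/5)z + 9/5
L_2(z) = (z + 3)(z - 1)(z - 6) / [-20] = -(1/20)z^3 + (1/5)z^2 + (3/4)z - 9/10
L_3(z) = (z + 3)(z - 1)(z - 2) / [180] = (1/180)z^3 - (7/180)z + 1/30
f(z) = (-3)·L_0 + (-3)·L_1 + (-13)·L_2 + (-273)·L_3
  (-3)·L_0(z) = (1/60)z^3 - (3/20)z^2 + (1/3)z - 1/5
  (-3)·L_1(z) = -(3/20)z^3 + (3/4)z^2 + (9/5)z - 27/5
  (-13)·L_2(z) = (13/20)z^3 - (13/5)z^2 - (39/4)z + 117/10
  (-273)·L_3(z) = -(91/60)z^3 + (637/60)z - 91/10
Adding term by term: -z^3 - 2z^2 + 3z - 3

f(z) = -z^3 - 2z^2 + 3z - 3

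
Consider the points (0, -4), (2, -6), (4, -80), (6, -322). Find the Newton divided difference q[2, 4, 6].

-21

q[2,4] = (-80 - (-6)) / (4 - 2) = -37
q[4,6] = (-322 - (-80)) / (6 - 4) = -121
q[2,4,6] = (-121 - (-37)) / (6 - 2) = -21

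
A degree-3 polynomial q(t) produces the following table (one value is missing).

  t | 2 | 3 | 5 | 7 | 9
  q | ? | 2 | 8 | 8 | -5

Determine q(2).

-17/16

The 4 known values determine q uniquely (degree ≤ 3).
L_0(2) = (-3)·(-5)·(-7)/[(-2)·(-4)·(-6)] = 35/16
L_1(2) = (-1)·(-5)·(-7)/[(2)·(-2)·(-4)] = -35/16
L_2(2) = (-1)·(-3)·(-7)/[(4)·(2)·(-2)] = 21/16
L_3(2) = (-1)·(-3)·(-5)/[(6)·(4)·(2)] = -5/16
Sum: 2·(35/16) + 8·(-35/16) + 8·(21/16) + (-5)·(-5/16) = -17/16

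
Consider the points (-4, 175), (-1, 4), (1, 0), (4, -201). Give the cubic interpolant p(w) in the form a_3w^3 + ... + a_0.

L_0(w) = (w + 1)(w - 1)(w - 4) / [-120] = -(1/120)w^3 + (1/30)w^2 + (1/120)w - 1/30
L_1(w) = (w + 4)(w - 1)(w - 4) / [30] = (1/30)w^3 - (1/30)w^2 - (8/15)w + 8/15
L_2(w) = (w + 4)(w + 1)(w - 4) / [-30] = -(1/30)w^3 - (1/30)w^2 + (8/15)w + 8/15
L_3(w) = (w + 4)(w + 1)(w - 1) / [120] = (1/120)w^3 + (1/30)w^2 - (1/120)w - 1/30
p(w) = 175·L_0 + 4·L_1 + 0·L_2 + (-201)·L_3
  175·L_0(w) = -(35/24)w^3 + (35/6)w^2 + (35/24)w - 35/6
  4·L_1(w) = (2/15)w^3 - (2/15)w^2 - (32/15)w + 32/15
  0·L_2(w) = 0
  (-201)·L_3(w) = -(67/40)w^3 - (67/10)w^2 + (67/40)w + 67/10
Adding term by term: -3w^3 - w^2 + w + 3

p(w) = -3w^3 - w^2 + w + 3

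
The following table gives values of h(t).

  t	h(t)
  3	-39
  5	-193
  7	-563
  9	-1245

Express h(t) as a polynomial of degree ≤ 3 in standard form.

h(t) = -2t^3 + 3t^2 - 3t - 3

Build the Lagrange basis polynomials:
L_0(t) = (t - 5)(t - 7)(t - 9) / [-48] = -(1/48)t^3 + (7/16)t^2 - (143/48)t + 105/16
L_1(t) = (t - 3)(t - 7)(t - 9) / [16] = (1/16)t^3 - (19/16)t^2 + (111/16)t - 189/16
L_2(t) = (t - 3)(t - 5)(t - 9) / [-16] = -(1/16)t^3 + (17/16)t^2 - (87/16)t + 135/16
L_3(t) = (t - 3)(t - 5)(t - 7) / [48] = (1/48)t^3 - (5/16)t^2 + (71/48)t - 35/16
h(t) = (-39)·L_0 + (-193)·L_1 + (-563)·L_2 + (-1245)·L_3
  (-39)·L_0(t) = (13/16)t^3 - (273/16)t^2 + (1859/16)t - 4095/16
  (-193)·L_1(t) = -(193/16)t^3 + (3667/16)t^2 - (21423/16)t + 36477/16
  (-563)·L_2(t) = (563/16)t^3 - (9571/16)t^2 + (48981/16)t - 76005/16
  (-1245)·L_3(t) = -(415/16)t^3 + (6225/16)t^2 - (29465/16)t + 43575/16
Adding term by term: -2t^3 + 3t^2 - 3t - 3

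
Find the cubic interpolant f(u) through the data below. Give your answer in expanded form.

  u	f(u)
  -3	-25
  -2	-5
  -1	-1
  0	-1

f(u) = 2u^3 + 4u^2 + 2u - 1

Build the Lagrange basis polynomials:
L_0(u) = (u + 2)(u + 1)u / [-6] = -(1/6)u^3 - (1/2)u^2 - (1/3)u
L_1(u) = (u + 3)(u + 1)u / [2] = (1/2)u^3 + 2u^2 + (3/2)u
L_2(u) = (u + 3)(u + 2)u / [-2] = -(1/2)u^3 - (5/2)u^2 - 3u
L_3(u) = (u + 3)(u + 2)(u + 1) / [6] = (1/6)u^3 + u^2 + (11/6)u + 1
f(u) = (-25)·L_0 + (-5)·L_1 + (-1)·L_2 + (-1)·L_3
  (-25)·L_0(u) = (25/6)u^3 + (25/2)u^2 + (25/3)u
  (-5)·L_1(u) = -(5/2)u^3 - 10u^2 - (15/2)u
  (-1)·L_2(u) = (1/2)u^3 + (5/2)u^2 + 3u
  (-1)·L_3(u) = -(1/6)u^3 - u^2 - (11/6)u - 1
Adding term by term: 2u^3 + 4u^2 + 2u - 1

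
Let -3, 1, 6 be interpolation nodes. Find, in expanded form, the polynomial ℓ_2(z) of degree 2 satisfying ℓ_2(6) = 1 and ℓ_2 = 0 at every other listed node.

ℓ_2(z) = (1/45)z^2 + (2/45)z - 1/15

ℓ_2(z) = (z + 3)(z - 1) / [(9)·(5)]
       = (z^2 + 2z - 3) / (45)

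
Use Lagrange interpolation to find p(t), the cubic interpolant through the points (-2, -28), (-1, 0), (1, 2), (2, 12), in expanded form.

p(t) = 3t^3 - 3t^2 - 2t + 4

L_0(t) = (t + 1)(t - 1)(t - 2) / [-12] = -(1/12)t^3 + (1/6)t^2 + (1/12)t - 1/6
L_1(t) = (t + 2)(t - 1)(t - 2) / [6] = (1/6)t^3 - (1/6)t^2 - (2/3)t + 2/3
L_2(t) = (t + 2)(t + 1)(t - 2) / [-6] = -(1/6)t^3 - (1/6)t^2 + (2/3)t + 2/3
L_3(t) = (t + 2)(t + 1)(t - 1) / [12] = (1/12)t^3 + (1/6)t^2 - (1/12)t - 1/6
p(t) = (-28)·L_0 + 0·L_1 + 2·L_2 + 12·L_3
  (-28)·L_0(t) = (7/3)t^3 - (14/3)t^2 - (7/3)t + 14/3
  0·L_1(t) = 0
  2·L_2(t) = -(1/3)t^3 - (1/3)t^2 + (4/3)t + 4/3
  12·L_3(t) = t^3 + 2t^2 - t - 2
Adding term by term: 3t^3 - 3t^2 - 2t + 4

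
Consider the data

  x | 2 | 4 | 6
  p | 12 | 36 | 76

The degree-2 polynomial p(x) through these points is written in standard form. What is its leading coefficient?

L_0(x) = (x - 4)(x - 6) / [8] = (1/8)x^2 - (5/4)x + 3
L_1(x) = (x - 2)(x - 6) / [-4] = -(1/4)x^2 + 2x - 3
L_2(x) = (x - 2)(x - 4) / [8] = (1/8)x^2 - (3/4)x + 1
p(x) = 12·L_0 + 36·L_1 + 76·L_2
Only the coefficient of x^2 is needed; take it from each L_i and combine:
12·(1/8) + 36·(-1/4) + 76·(1/8) = 2

2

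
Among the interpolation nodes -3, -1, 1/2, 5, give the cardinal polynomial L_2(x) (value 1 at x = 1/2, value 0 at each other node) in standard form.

L_2(x) = -(8/189)x^3 + (8/189)x^2 + (136/189)x + 40/63

L_2(x) = (x + 3)(x + 1)(x - 5) / [(7/2)·(3/2)·(-9/2)]
       = (x^3 - x^2 - 17x - 15) / (-189/8)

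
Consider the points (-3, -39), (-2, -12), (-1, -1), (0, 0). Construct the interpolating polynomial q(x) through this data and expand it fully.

Build the Lagrange basis polynomials:
L_0(x) = (x + 2)(x + 1)x / [-6] = -(1/6)x^3 - (1/2)x^2 - (1/3)x
L_1(x) = (x + 3)(x + 1)x / [2] = (1/2)x^3 + 2x^2 + (3/2)x
L_2(x) = (x + 3)(x + 2)x / [-2] = -(1/2)x^3 - (5/2)x^2 - 3x
L_3(x) = (x + 3)(x + 2)(x + 1) / [6] = (1/6)x^3 + x^2 + (11/6)x + 1
q(x) = (-39)·L_0 + (-12)·L_1 + (-1)·L_2 + 0·L_3
  (-39)·L_0(x) = (13/2)x^3 + (39/2)x^2 + 13x
  (-12)·L_1(x) = -6x^3 - 24x^2 - 18x
  (-1)·L_2(x) = (1/2)x^3 + (5/2)x^2 + 3x
  0·L_3(x) = 0
Adding term by term: x^3 - 2x^2 - 2x

q(x) = x^3 - 2x^2 - 2x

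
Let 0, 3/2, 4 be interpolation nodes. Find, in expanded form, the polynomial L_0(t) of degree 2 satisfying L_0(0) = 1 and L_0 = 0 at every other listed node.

L_0(t) = (1/6)t^2 - (11/12)t + 1

L_0(t) = (t - 3/2)(t - 4) / [(-3/2)·(-4)]
       = (t^2 - (11/2)t + 6) / (6)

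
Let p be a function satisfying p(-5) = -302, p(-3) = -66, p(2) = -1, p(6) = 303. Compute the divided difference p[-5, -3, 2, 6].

2

p[-5,-3] = (-66 - (-302)) / (-3 - (-5)) = 118
p[-3,2] = (-1 - (-66)) / (2 - (-3)) = 13
p[2,6] = (303 - (-1)) / (6 - 2) = 76
p[-5,-3,2] = (13 - 118) / (2 - (-5)) = -15
p[-3,2,6] = (76 - 13) / (6 - (-3)) = 7
p[-5,-3,2,6] = (7 - (-15)) / (6 - (-5)) = 2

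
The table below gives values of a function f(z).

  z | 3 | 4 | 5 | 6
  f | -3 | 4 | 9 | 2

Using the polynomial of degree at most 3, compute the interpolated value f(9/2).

Evaluate each Lagrange basis at z = 9/2:
L_0(9/2) = (1/2)·(-1/2)·(-3/2)/[(-1)·(-2)·(-3)] = -1/16
L_1(9/2) = (3/2)·(-1/2)·(-3/2)/[(1)·(-1)·(-2)] = 9/16
L_2(9/2) = (3/2)·(1/2)·(-3/2)/[(2)·(1)·(-1)] = 9/16
L_3(9/2) = (3/2)·(1/2)·(-1/2)/[(3)·(2)·(1)] = -1/16
Sum: (-3)·(-1/16) + 4·(9/16) + 9·(9/16) + 2·(-1/16) = 59/8

59/8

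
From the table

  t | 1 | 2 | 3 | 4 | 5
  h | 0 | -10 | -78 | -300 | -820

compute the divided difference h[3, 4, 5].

h[3,4] = (-300 - (-78)) / (4 - 3) = -222
h[4,5] = (-820 - (-300)) / (5 - 4) = -520
h[3,4,5] = (-520 - (-222)) / (5 - 3) = -149

-149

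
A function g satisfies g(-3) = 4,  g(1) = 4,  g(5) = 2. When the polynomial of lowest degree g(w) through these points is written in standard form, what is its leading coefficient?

The leading coefficient equals the top divided difference g[-3,1,5].
g[-3,1] = (4 - 4) / (1 - (-3)) = 0
g[1,5] = (2 - 4) / (5 - 1) = -1/2
g[-3,1,5] = (-1/2 - 0) / (5 - (-3)) = -1/16

-1/16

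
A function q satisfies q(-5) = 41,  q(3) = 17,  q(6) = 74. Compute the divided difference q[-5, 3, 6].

q[-5,3] = (17 - 41) / (3 - (-5)) = -3
q[3,6] = (74 - 17) / (6 - 3) = 19
q[-5,3,6] = (19 - (-3)) / (6 - (-5)) = 2

2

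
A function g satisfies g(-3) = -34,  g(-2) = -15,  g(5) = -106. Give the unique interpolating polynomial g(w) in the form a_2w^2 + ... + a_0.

L_0(w) = (w + 2)(w - 5) / [8] = (1/8)w^2 - (3/8)w - 5/4
L_1(w) = (w + 3)(w - 5) / [-7] = -(1/7)w^2 + (2/7)w + 15/7
L_2(w) = (w + 3)(w + 2) / [56] = (1/56)w^2 + (5/56)w + 3/28
g(w) = (-34)·L_0 + (-15)·L_1 + (-106)·L_2
  (-34)·L_0(w) = -(17/4)w^2 + (51/4)w + 85/2
  (-15)·L_1(w) = (15/7)w^2 - (30/7)w - 225/7
  (-106)·L_2(w) = -(53/28)w^2 - (265/28)w - 159/14
Adding term by term: -4w^2 - w - 1

g(w) = -4w^2 - w - 1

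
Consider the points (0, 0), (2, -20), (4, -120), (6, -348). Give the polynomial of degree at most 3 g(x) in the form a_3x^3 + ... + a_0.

g(x) = -x^3 - 4x^2 + 2x

Newton's divided differences:
g[0,2] = (-20 - 0) / (2 - 0) = -10
g[2,4] = (-120 - (-20)) / (4 - 2) = -50
g[4,6] = (-348 - (-120)) / (6 - 4) = -114
g[0,2,4] = (-50 - (-10)) / (4 - 0) = -10
g[2,4,6] = (-114 - (-50)) / (6 - 2) = -16
g[0,2,4,6] = (-16 - (-10)) / (6 - 0) = -1
g(x) = (-10)·x + (-10)·x(x - 2) + (-1)·x(x - 2)(x - 4)
Expanding: g(x) = -x^3 - 4x^2 + 2x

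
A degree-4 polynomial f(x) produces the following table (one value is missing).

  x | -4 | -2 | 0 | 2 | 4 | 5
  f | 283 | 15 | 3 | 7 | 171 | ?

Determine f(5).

The 5 known values determine f uniquely (degree ≤ 4).
L_0(5) = (7)·(5)·(3)·(1)/[(-2)·(-4)·(-6)·(-8)] = 35/128
L_1(5) = (9)·(5)·(3)·(1)/[(2)·(-2)·(-4)·(-6)] = -45/32
L_2(5) = (9)·(7)·(3)·(1)/[(4)·(2)·(-2)·(-4)] = 189/64
L_3(5) = (9)·(7)·(5)·(1)/[(6)·(4)·(2)·(-2)] = -105/32
L_4(5) = (9)·(7)·(5)·(3)/[(8)·(6)·(4)·(2)] = 315/128
Sum: 283·(35/128) + 15·(-45/32) + 3·(189/64) + 7·(-105/32) + 171·(315/128) = 463

463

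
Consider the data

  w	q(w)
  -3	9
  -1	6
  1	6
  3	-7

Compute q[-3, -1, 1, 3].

-1/3

q[-3,-1] = (6 - 9) / (-1 - (-3)) = -3/2
q[-1,1] = (6 - 6) / (1 - (-1)) = 0
q[1,3] = (-7 - 6) / (3 - 1) = -13/2
q[-3,-1,1] = (0 - (-3/2)) / (1 - (-3)) = 3/8
q[-1,1,3] = (-13/2 - 0) / (3 - (-1)) = -13/8
q[-3,-1,1,3] = (-13/8 - 3/8) / (3 - (-3)) = -1/3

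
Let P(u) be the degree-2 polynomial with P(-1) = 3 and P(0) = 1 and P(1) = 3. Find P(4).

33

L_0(4) = (4)·(3)/[(-1)·(-2)] = 6
L_1(4) = (5)·(3)/[(1)·(-1)] = -15
L_2(4) = (5)·(4)/[(2)·(1)] = 10
Sum: 3·(6) + 1·(-15) + 3·(10) = 33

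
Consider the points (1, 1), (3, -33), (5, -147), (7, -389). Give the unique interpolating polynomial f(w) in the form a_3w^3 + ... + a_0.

Newton's divided differences:
f[1,3] = (-33 - 1) / (3 - 1) = -17
f[3,5] = (-147 - (-33)) / (5 - 3) = -57
f[5,7] = (-389 - (-147)) / (7 - 5) = -121
f[1,3,5] = (-57 - (-17)) / (5 - 1) = -10
f[3,5,7] = (-121 - (-57)) / (7 - 3) = -16
f[1,3,5,7] = (-16 - (-10)) / (7 - 1) = -1
f(w) = 1 + (-17)·(w - 1) + (-10)·(w - 1)(w - 3) + (-1)·(w - 1)(w - 3)(w - 5)
Expanding: f(w) = -w^3 - w^2 + 3

f(w) = -w^3 - w^2 + 3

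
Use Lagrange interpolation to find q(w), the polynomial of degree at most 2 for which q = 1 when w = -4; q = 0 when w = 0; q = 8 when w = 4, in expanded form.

q(w) = (9/32)w^2 + (7/8)w

L_0(w) = w(w - 4) / [32] = (1/32)w^2 - (1/8)w
L_1(w) = (w + 4)(w - 4) / [-16] = -(1/16)w^2 + 1
L_2(w) = (w + 4)w / [32] = (1/32)w^2 + (1/8)w
q(w) = 1·L_0 + 0·L_1 + 8·L_2
  1·L_0(w) = (1/32)w^2 - (1/8)w
  0·L_1(w) = 0
  8·L_2(w) = (1/4)w^2 + w
Adding term by term: (9/32)w^2 + (7/8)w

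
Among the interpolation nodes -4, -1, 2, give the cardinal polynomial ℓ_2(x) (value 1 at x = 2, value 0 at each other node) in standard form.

ℓ_2(x) = (x + 4)(x + 1) / [(6)·(3)]
       = (x^2 + 5x + 4) / (18)

ℓ_2(x) = (1/18)x^2 + (5/18)x + 2/9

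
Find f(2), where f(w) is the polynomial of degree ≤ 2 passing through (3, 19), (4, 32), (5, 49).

10

Using Newton's divided-difference form:
f[3,4] = (32 - 19) / (4 - 3) = 13
f[4,5] = (49 - 32) / (5 - 4) = 17
f[3,4,5] = (17 - 13) / (5 - 3) = 2
f(2) = 19 + 13·(-1) + 2·(-1)·(-2) = 10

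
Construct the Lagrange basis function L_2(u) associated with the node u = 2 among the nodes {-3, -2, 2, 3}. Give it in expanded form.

L_2(u) = -(1/20)u^3 - (1/10)u^2 + (9/20)u + 9/10

L_2(u) = (u + 3)(u + 2)(u - 3) / [(5)·(4)·(-1)]
       = (u^3 + 2u^2 - 9u - 18) / (-20)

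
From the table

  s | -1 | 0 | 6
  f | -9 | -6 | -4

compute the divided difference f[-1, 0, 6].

f[-1,0] = (-6 - (-9)) / (0 - (-1)) = 3
f[0,6] = (-4 - (-6)) / (6 - 0) = 1/3
f[-1,0,6] = (1/3 - 3) / (6 - (-1)) = -8/21

-8/21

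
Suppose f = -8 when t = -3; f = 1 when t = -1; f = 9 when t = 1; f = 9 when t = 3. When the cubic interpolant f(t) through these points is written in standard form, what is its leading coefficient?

-7/48

The leading coefficient equals the top divided difference f[-3,-1,1,3].
f[-3,-1] = (1 - (-8)) / (-1 - (-3)) = 9/2
f[-1,1] = (9 - 1) / (1 - (-1)) = 4
f[1,3] = (9 - 9) / (3 - 1) = 0
f[-3,-1,1] = (4 - 9/2) / (1 - (-3)) = -1/8
f[-1,1,3] = (0 - 4) / (3 - (-1)) = -1
f[-3,-1,1,3] = (-1 - (-1/8)) / (3 - (-3)) = -7/48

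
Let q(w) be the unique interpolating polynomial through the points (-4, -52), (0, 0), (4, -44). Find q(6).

-102

Evaluate each Lagrange basis at w = 6:
L_0(6) = (6)·(2)/[(-4)·(-8)] = 3/8
L_1(6) = (10)·(2)/[(4)·(-4)] = -5/4
L_2(6) = (10)·(6)/[(8)·(4)] = 15/8
Sum: (-52)·(3/8) + 0 + (-44)·(15/8) = -102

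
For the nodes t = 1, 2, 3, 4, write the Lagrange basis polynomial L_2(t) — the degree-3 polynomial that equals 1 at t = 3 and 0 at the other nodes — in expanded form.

L_2(t) = -(1/2)t^3 + (7/2)t^2 - 7t + 4

L_2(t) = (t - 1)(t - 2)(t - 4) / [(2)·(1)·(-1)]
       = (t^3 - 7t^2 + 14t - 8) / (-2)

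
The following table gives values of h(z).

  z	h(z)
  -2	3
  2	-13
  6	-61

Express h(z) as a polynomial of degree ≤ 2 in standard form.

L_0(z) = (z - 2)(z - 6) / [32] = (1/32)z^2 - (1/4)z + 3/8
L_1(z) = (z + 2)(z - 6) / [-16] = -(1/16)z^2 + (1/4)z + 3/4
L_2(z) = (z + 2)(z - 2) / [32] = (1/32)z^2 - 1/8
h(z) = 3·L_0 + (-13)·L_1 + (-61)·L_2
  3·L_0(z) = (3/32)z^2 - (3/4)z + 9/8
  (-13)·L_1(z) = (13/16)z^2 - (13/4)z - 39/4
  (-61)·L_2(z) = -(61/32)z^2 + 61/8
Adding term by term: -z^2 - 4z - 1

h(z) = -z^2 - 4z - 1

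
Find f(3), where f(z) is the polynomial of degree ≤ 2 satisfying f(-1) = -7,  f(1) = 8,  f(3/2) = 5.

-101/5

L_0(3) = (2)·(3/2)/[(-2)·(-5/2)] = 3/5
L_1(3) = (4)·(3/2)/[(2)·(-1/2)] = -6
L_2(3) = (4)·(2)/[(5/2)·(1/2)] = 32/5
Sum: (-7)·(3/5) + 8·(-6) + 5·(32/5) = -101/5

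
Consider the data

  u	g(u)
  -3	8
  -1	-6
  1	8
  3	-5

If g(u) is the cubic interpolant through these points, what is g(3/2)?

Evaluate each Lagrange basis at u = 3/2:
L_0(3/2) = (5/2)·(1/2)·(-3/2)/[(-2)·(-4)·(-6)] = 5/128
L_1(3/2) = (9/2)·(1/2)·(-3/2)/[(2)·(-2)·(-4)] = -27/128
L_2(3/2) = (9/2)·(5/2)·(-3/2)/[(4)·(2)·(-2)] = 135/128
L_3(3/2) = (9/2)·(5/2)·(1/2)/[(6)·(4)·(2)] = 15/128
Sum: 8·(5/128) + (-6)·(-27/128) + 8·(135/128) + (-5)·(15/128) = 1207/128

1207/128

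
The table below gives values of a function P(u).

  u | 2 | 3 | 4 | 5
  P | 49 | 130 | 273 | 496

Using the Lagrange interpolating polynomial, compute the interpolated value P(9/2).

Evaluate each Lagrange basis at u = 9/2:
L_0(9/2) = (3/2)·(1/2)·(-1/2)/[(-1)·(-2)·(-3)] = 1/16
L_1(9/2) = (5/2)·(1/2)·(-1/2)/[(1)·(-1)·(-2)] = -5/16
L_2(9/2) = (5/2)·(3/2)·(-1/2)/[(2)·(1)·(-1)] = 15/16
L_3(9/2) = (5/2)·(3/2)·(1/2)/[(3)·(2)·(1)] = 5/16
Sum: 49·(1/16) + 130·(-5/16) + 273·(15/16) + 496·(5/16) = 2987/8

2987/8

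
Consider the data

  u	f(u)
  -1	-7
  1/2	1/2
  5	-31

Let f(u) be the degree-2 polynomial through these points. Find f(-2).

-17

Using Newton's divided-difference form:
f[-1,1/2] = (1/2 - (-7)) / (1/2 - (-1)) = 5
f[1/2,5] = (-31 - 1/2) / (5 - 1/2) = -7
f[-1,1/2,5] = (-7 - 5) / (5 - (-1)) = -2
f(-2) = -7 + 5·(-1) + (-2)·(-1)·(-5/2) = -17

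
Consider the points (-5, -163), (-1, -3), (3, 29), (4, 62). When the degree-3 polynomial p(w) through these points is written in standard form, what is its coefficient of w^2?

Build the Lagrange basis polynomials:
L_0(w) = (w + 1)(w - 3)(w - 4) / [-288] = -(1/288)w^3 + (1/48)w^2 - (5/288)w - 1/24
L_1(w) = (w + 5)(w - 3)(w - 4) / [80] = (1/80)w^3 - (1/40)w^2 - (23/80)w + 3/4
L_2(w) = (w + 5)(w + 1)(w - 4) / [-32] = -(1/32)w^3 - (1/16)w^2 + (19/32)w + 5/8
L_3(w) = (w + 5)(w + 1)(w - 3) / [45] = (1/45)w^3 + (1/15)w^2 - (13/45)w - 1/3
p(w) = (-163)·L_0 + (-3)·L_1 + 29·L_2 + 62·L_3
Only the coefficient of w^2 is needed; take it from each L_i and combine:
(-163)·(1/48) + (-3)·(-1/40) + 29·(-1/16) + 62·(1/15) = -1

-1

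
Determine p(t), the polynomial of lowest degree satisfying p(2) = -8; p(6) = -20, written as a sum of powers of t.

L_0(t) = (t - 6) / [-4] = -(1/4)t + 3/2
L_1(t) = (t - 2) / [4] = (1/4)t - 1/2
p(t) = (-8)·L_0 + (-20)·L_1
  (-8)·L_0(t) = 2t - 12
  (-20)·L_1(t) = -5t + 10
Adding term by term: -3t - 2

p(t) = -3t - 2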